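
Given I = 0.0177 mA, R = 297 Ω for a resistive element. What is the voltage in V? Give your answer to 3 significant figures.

From Ohm's law: V = IR.
I = 0.0177 mA = 1.770×10^-5 A; R = 297 Ω.
V = 0.005257 V

0.00526 V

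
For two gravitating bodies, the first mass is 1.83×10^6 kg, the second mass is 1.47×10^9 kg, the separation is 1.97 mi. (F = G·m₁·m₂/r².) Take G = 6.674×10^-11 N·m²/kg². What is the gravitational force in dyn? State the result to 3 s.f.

1790 dyn

Directly: F = Gm₁m₂/r².
m₁ = 1.83×10^6 kg; m₂ = 1.47×10^9 kg; r = 1.97 mi = 3170 m; G = 6.674×10^-11 N·m²/kg².
F = 0.01786 N
0.01786 N × (1 dyn / 1.000×10^-5 N) = 1786 dyn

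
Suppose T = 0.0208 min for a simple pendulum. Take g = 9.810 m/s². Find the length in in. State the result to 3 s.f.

15.2 in

Rearranging: L = g·(T/2π)².
T = 0.0208 min = 1.248 s; g = 9.810 m/s².
L = 0.3870 m
0.3870 m × (1 in / 0.02540 m) = 15.24 in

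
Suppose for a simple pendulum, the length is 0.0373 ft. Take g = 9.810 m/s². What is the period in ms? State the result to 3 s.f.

214 ms

Directly: T = 2π√(L/g).
L = 0.0373 ft = 0.01137 m; g = 9.810 m/s².
T = 0.2139 s
0.2139 s × (1 ms / 0.001000 s) = 213.9 ms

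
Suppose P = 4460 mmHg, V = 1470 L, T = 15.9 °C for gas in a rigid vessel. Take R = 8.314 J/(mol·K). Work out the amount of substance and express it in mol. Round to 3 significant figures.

364 mol

Rearranging PV = nRT for n: n = PV/(RT).
P = 4460 mmHg = 5.946×10^5 Pa; V = 1470 L = 1.470 m³; T = 15.9 °C = 289.0 K; R = 8.314 J/(mol·K).
n = 363.7 mol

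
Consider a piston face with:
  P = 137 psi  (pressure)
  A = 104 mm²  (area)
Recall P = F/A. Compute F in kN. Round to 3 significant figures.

Rearranging: F = P·A.
P = 137 psi = 9.446×10^5 Pa; A = 104 mm² = 1.040×10^-4 m².
F = 98.24 N
98.24 N × (1 kN / 1000 N) = 0.09824 kN

0.0982 kN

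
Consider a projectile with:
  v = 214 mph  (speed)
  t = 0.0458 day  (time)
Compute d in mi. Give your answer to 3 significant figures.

Rearranging v = d/t for d: d = v·t.
v = 214 mph = 95.67 m/s; t = 0.0458 day = 3957 s.
d = 3.786×10^5 m
3.786×10^5 m × (1 mi / 1609 m) = 235.2 mi

235 mi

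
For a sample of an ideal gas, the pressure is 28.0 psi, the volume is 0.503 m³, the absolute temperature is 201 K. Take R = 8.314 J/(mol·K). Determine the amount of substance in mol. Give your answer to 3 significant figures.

Solving PV = nRT for n: n = PV/(RT).
P = 28.0 psi = 1.931×10^5 Pa; V = 0.503 m³; T = 201 K; R = 8.314 J/(mol·K).
n = 58.11 mol

58.1 mol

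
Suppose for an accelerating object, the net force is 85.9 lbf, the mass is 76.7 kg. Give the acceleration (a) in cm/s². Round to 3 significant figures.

498 cm/s²

Rearranging F = m·a for a: a = F/m.
F = 85.9 lbf = 382.1 N; m = 76.7 kg.
a = 4.982 m/s²
4.982 m/s² × (1 cm/s² / 0.01000 m/s²) = 498.2 cm/s²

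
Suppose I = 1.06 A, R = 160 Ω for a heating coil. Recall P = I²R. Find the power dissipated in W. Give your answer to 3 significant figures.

P is given directly by: P = I²R.
I = 1.06 A; R = 160 Ω.
P = 179.8 W  (the unit combination reduces to kg·m²/s³ = W)

180 W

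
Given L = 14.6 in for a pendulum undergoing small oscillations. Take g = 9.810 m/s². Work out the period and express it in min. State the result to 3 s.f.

0.0204 min

Directly: T = 2π√(L/g).
L = 14.6 in = 0.3708 m; g = 9.810 m/s².
T = 1.222 s
1.222 s × (1 min / 60.00 s) = 0.02036 min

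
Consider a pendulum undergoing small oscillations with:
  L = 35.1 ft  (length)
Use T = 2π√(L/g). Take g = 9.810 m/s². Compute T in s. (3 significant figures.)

6.56 s

T is given directly by: T = 2π√(L/g).
L = 35.1 ft = 10.70 m; g = 9.810 m/s².
T = 6.562 s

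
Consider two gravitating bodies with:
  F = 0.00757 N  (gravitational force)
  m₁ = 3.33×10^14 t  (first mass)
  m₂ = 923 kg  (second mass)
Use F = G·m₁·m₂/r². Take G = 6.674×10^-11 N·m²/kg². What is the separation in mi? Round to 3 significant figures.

1020 mi

Rearranging: r = √(G·m₁m₂/F).
F = 0.00757 N; m₁ = 3.33×10^14 t = 3.330×10^17 kg; m₂ = 923 kg; G = 6.674×10^-11 N·m²/kg².
r = 1.646×10^6 m
1.646×10^6 m × (1 mi / 1609 m) = 1023 mi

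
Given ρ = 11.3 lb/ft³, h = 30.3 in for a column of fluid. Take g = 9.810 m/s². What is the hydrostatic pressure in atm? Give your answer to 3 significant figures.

P is given directly by: P = ρgh.
ρ = 11.3 lb/ft³ = 181.0 kg/m³; h = 30.3 in = 0.7696 m; g = 9.810 m/s².
P = 1367 Pa  (the unit combination reduces to kg/(m·s²) = Pa)
1367 Pa × (1 atm / 1.013×10^5 Pa) = 0.01349 atm

0.0135 atm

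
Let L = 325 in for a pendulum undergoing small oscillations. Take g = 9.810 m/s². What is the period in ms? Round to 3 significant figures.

T is given directly by: T = 2π√(L/g).
L = 325 in = 8.255 m; g = 9.810 m/s².
T = 5.764 s
5.764 s × (1 ms / 0.001000 s) = 5764 ms

5760 ms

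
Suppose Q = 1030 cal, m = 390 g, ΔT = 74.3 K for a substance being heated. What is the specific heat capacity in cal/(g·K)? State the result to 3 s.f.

Solving Q = m·c·ΔT for c: c = Q/(m·ΔT).
Q = 1030 cal = 4310 J; m = 390 g = 0.3900 kg; ΔT = 74.3 K.
c = 148.7 J/(kg·K)
148.7 J/(kg·K) × (1 cal/(g·K) / 4184 J/(kg·K)) = 0.03555 cal/(g·K)

0.0355 cal/(g·K)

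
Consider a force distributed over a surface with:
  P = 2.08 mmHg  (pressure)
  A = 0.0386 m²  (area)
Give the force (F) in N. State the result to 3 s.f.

10.7 N

Solving P = F/A for F: F = P·A.
P = 2.08 mmHg = 277.3 Pa; A = 0.0386 m².
F = 10.70 N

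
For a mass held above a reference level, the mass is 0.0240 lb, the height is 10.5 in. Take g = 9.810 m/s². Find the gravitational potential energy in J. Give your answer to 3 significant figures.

0.0285 J

PE is given directly by: PE = mgh.
m = 0.0240 lb = 0.01089 kg; h = 10.5 in = 0.2667 m; g = 9.810 m/s².
PE = 0.02848 J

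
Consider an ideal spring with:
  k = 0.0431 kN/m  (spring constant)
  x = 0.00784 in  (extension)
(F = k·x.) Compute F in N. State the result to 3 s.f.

0.00858 N

F is given directly by: F = kx.
k = 0.0431 kN/m = 43.10 N/m; x = 0.00784 in = 1.991×10^-4 m.
F = 0.008583 N  (the unit combination reduces to kg·m/s² = N)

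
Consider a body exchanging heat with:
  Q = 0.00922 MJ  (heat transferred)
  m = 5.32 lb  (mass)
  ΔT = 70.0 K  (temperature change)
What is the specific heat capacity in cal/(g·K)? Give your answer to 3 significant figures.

Solving Q = m·c·ΔT for c: c = Q/(m·ΔT).
Q = 0.00922 MJ = 9220 J; m = 5.32 lb = 2.413 kg; ΔT = 70.0 K.
c = 54.58 J/(kg·K)
54.58 J/(kg·K) × (1 cal/(g·K) / 4184 J/(kg·K)) = 0.01305 cal/(g·K)

0.0130 cal/(g·K)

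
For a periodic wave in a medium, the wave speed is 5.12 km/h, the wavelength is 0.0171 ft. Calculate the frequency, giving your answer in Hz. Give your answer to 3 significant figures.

Solving v = f·λ for f: f = v/λ.
v = 5.12 km/h = 1.422 m/s; λ = 0.0171 ft = 0.005212 m.
f = 272.9 Hz

273 Hz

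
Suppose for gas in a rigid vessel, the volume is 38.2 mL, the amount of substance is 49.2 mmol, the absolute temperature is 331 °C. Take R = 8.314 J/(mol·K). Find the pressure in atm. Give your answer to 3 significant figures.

63.8 atm

Directly: P = nRT/V.
V = 38.2 mL = 3.820×10^-5 m³; n = 49.2 mmol = 0.04920 mol; T = 331 °C = 604.1 K; R = 8.314 J/(mol·K).
P = 6.469×10^6 Pa  (the unit combination reduces to kg/(m·s²) = Pa)
6.469×10^6 Pa × (1 atm / 1.013×10^5 Pa) = 63.85 atm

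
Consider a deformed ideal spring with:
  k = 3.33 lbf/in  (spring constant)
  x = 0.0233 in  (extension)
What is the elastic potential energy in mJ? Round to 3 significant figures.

U is given directly by: U = ½kx².
k = 3.33 lbf/in = 583.2 N/m; x = 0.0233 in = 5.918×10^-4 m.
U = 1.021×10^-4 J  (the unit combination reduces to kg·m²/s² = J)
1.021×10^-4 J × (1 mJ / 0.001000 J) = 0.1021 mJ

0.102 mJ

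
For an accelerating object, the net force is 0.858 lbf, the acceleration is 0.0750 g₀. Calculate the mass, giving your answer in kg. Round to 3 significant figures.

5.19 kg

Solving F = m·a for m: m = F/a.
F = 0.858 lbf = 3.817 N; a = 0.0750 g₀ = 0.7355 m/s².
m = 5.189 kg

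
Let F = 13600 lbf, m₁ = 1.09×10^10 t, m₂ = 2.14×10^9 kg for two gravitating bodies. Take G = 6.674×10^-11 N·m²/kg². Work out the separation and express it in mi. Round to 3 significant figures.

3.15 mi

From Newton's law of gravitation: r = √(G·m₁m₂/F).
F = 13600 lbf = 60496 N; m₁ = 1.09×10^10 t = 1.090×10^13 kg; m₂ = 2.14×10^9 kg; G = 6.674×10^-11 N·m²/kg².
r = 5073 m
5073 m × (1 mi / 1609 m) = 3.152 mi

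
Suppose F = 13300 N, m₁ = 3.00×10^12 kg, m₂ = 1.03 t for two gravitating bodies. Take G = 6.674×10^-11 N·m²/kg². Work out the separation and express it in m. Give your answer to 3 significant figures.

3.94 m

From Newton's law of gravitation: r = √(G·m₁m₂/F).
F = 13300 N; m₁ = 3.00×10^12 kg; m₂ = 1.03 t = 1030 kg; G = 6.674×10^-11 N·m²/kg².
r = 3.938 m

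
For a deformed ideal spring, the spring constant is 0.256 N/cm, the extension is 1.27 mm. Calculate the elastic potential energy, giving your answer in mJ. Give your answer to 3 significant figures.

0.0206 mJ

U is given directly by: U = ½kx².
k = 0.256 N/cm = 25.60 N/m; x = 1.27 mm = 0.001270 m.
U = 2.065×10^-5 J
2.065×10^-5 J × (1 mJ / 0.001000 J) = 0.02065 mJ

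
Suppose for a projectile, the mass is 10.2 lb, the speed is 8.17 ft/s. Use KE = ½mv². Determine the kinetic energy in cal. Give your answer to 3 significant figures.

3.43 cal

Directly: KE = ½mv².
m = 10.2 lb = 4.627 kg; v = 8.17 ft/s = 2.490 m/s.
KE = 14.35 J
14.35 J × (1 cal / 4.184 J) = 3.429 cal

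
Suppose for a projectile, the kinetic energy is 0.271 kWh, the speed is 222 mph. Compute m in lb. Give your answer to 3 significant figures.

437 lb

Rearranging: m = 2·KE/v².
KE = 0.271 kWh = 9.756×10^5 J; v = 222 mph = 99.24 m/s.
m = 198.1 kg
198.1 kg × (1 lb / 0.4536 kg) = 436.8 lb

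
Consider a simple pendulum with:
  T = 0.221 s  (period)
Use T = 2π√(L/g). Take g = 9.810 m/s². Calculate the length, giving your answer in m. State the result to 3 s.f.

Rearranging T = 2π√(L/g) for L: L = g·(T/2π)².
T = 0.221 s; g = 9.810 m/s².
L = 0.01214 m

0.0121 m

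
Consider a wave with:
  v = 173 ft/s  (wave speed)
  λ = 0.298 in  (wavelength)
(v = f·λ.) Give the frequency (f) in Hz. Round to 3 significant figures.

Solving v = f·λ for f: f = v/λ.
v = 173 ft/s = 52.73 m/s; λ = 0.298 in = 0.007569 m.
f = 6966 Hz

6970 Hz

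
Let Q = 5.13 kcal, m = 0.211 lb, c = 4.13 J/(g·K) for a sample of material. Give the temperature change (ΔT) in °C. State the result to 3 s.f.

54.3 °C

Solving Q = m·c·ΔT for ΔT: ΔT = Q/(m·c).
Q = 5.13 kcal = 21464 J; m = 0.211 lb = 0.09571 kg; c = 4.13 J/(g·K) = 4130 J/(kg·K).
ΔT = 54.30 K
Since 1 °C = 1 K, 54.30 °C.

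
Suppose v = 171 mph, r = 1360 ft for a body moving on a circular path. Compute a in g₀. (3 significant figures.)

1.44 g₀

a is given directly by: a = v²/r.
v = 171 mph = 76.44 m/s; r = 1360 ft = 414.5 m.
a = 14.10 m/s²
14.10 m/s² × (1 g₀ / 9.807 m/s²) = 1.438 g₀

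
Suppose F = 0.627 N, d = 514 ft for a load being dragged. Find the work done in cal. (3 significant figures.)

W is given directly by: W = F·d.
F = 0.627 N; d = 514 ft = 156.7 m.
W = 98.23 J
98.23 J × (1 cal / 4.184 J) = 23.48 cal

23.5 cal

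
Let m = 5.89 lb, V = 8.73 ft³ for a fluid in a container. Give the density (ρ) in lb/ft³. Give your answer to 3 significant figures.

ρ is given directly by: ρ = m/V.
m = 5.89 lb = 2.672 kg; V = 8.73 ft³ = 0.2472 m³.
ρ = 10.81 kg/m³
10.81 kg/m³ × (1 lb/ft³ / 16.02 kg/m³) = 0.6747 lb/ft³

0.675 lb/ft³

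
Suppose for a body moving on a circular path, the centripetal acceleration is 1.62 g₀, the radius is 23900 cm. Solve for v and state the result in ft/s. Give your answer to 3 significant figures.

202 ft/s

Solving a = v²/r for v: v = √(a·r).
a = 1.62 g₀ = 15.89 m/s²; r = 23900 cm = 239.0 m.
v = 61.62 m/s
61.62 m/s × (1 ft/s / 0.3048 m/s) = 202.2 ft/s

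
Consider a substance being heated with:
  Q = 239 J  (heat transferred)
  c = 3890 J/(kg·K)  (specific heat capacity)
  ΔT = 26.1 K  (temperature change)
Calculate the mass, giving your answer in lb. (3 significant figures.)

0.00519 lb

Rearranging: m = Q/(c·ΔT).
Q = 239 J; c = 3890 J/(kg·K); ΔT = 26.1 K.
m = 0.002354 kg
0.002354 kg × (1 lb / 0.4536 kg) = 0.005190 lb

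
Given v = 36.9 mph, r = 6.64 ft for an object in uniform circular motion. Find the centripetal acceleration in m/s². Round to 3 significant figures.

Directly: a = v²/r.
v = 36.9 mph = 16.50 m/s; r = 6.64 ft = 2.024 m.
a = 134.5 m/s²

134 m/s²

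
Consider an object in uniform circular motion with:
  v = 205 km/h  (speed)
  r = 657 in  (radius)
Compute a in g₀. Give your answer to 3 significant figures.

Directly: a = v²/r.
v = 205 km/h = 56.94 m/s; r = 657 in = 16.69 m.
a = 194.3 m/s²
194.3 m/s² × (1 g₀ / 9.807 m/s²) = 19.81 g₀

19.8 g₀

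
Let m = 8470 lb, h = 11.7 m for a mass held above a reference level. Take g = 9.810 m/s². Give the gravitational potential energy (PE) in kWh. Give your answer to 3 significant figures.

0.122 kWh

Directly: PE = mgh.
m = 8470 lb = 3842 kg; h = 11.7 m; g = 9.810 m/s².
PE = 4.410×10^5 J
4.410×10^5 J × (1 kWh / 3.600×10^6 J) = 0.1225 kWh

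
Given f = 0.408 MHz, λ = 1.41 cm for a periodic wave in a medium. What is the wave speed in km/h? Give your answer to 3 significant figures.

20700 km/h

Directly: v = fλ.
f = 0.408 MHz = 4.080×10^5 Hz; λ = 1.41 cm = 0.01410 m.
v = 5753 m/s
5753 m/s × (1 km/h / 0.2778 m/s) = 20710 km/h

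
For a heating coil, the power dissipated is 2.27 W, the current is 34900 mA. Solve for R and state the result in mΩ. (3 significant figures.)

Rearranging P = I²R for R: R = P/I².
P = 2.27 W; I = 34900 mA = 34.90 A.
R = 0.001864 Ω
0.001864 Ω × (1 mΩ / 0.001000 Ω) = 1.864 mΩ

1.86 mΩ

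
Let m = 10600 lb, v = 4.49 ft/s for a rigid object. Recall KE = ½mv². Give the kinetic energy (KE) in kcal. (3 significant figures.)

KE is given directly by: KE = ½mv².
m = 10600 lb = 4808 kg; v = 4.49 ft/s = 1.369 m/s.
KE = 4503 J  (the unit combination reduces to kg·m²/s² = J)
4503 J × (1 kcal / 4184 J) = 1.076 kcal

1.08 kcal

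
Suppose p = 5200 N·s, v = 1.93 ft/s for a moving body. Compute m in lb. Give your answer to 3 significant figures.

Solving p = m·v for m: m = p/v.
p = 5200 N·s = 5200 kg·m/s; v = 1.93 ft/s = 0.5883 m/s.
m = 8840 kg
8840 kg × (1 lb / 0.4536 kg) = 19488 lb

19500 lb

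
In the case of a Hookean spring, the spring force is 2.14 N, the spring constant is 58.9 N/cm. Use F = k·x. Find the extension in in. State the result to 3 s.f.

From Hooke's law: x = F/k.
F = 2.14 N; k = 58.9 N/cm = 5890 N/m.
x = 3.633×10^-4 m
3.633×10^-4 m × (1 in / 0.02540 m) = 0.01430 in

0.0143 in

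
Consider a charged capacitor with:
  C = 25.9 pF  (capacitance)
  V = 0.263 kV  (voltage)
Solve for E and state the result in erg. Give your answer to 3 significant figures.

E is given directly by: E = ½CV².
C = 25.9 pF = 2.590×10^-11 F; V = 0.263 kV = 263.0 V.
E = 8.957×10^-7 J  (the unit combination reduces to kg·m²/s² = J)
8.957×10^-7 J × (1 erg / 1.000×10^-7 J) = 8.957 erg

8.96 erg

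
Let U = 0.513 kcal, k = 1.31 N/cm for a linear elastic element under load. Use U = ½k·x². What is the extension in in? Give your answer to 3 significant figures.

225 in

Solving U = ½k·x² for x: x = √(2U/k).
U = 0.513 kcal = 2146 J; k = 1.31 N/cm = 131.0 N/m.
x = 5.724 m
5.724 m × (1 in / 0.02540 m) = 225.4 in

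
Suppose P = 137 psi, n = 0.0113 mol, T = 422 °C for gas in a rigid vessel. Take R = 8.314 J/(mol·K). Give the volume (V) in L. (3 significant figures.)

Rearranging: V = nRT/P.
P = 137 psi = 9.446×10^5 Pa; n = 0.0113 mol; T = 422 °C = 695.1 K; R = 8.314 J/(mol·K).
V = 6.914×10^-5 m³
6.914×10^-5 m³ × (1 L / 0.001000 m³) = 0.06914 L

0.0691 L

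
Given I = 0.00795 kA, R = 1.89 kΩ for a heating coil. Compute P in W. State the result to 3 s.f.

P is given directly by: P = I²R.
I = 0.00795 kA = 7.950 A; R = 1.89 kΩ = 1890 Ω.
P = 1.195×10^5 W  (the unit combination reduces to kg·m²/s³ = W)

1.19×10^5 W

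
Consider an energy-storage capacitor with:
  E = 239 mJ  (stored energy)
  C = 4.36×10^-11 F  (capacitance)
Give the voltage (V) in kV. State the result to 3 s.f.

Solving E = ½C·V² for V: V = √(2E/C).
E = 239 mJ = 0.2390 J; C = 4.36×10^-11 F.
V = 1.047×10^5 V
1.047×10^5 V × (1 kV / 1000 V) = 104.7 kV

105 kV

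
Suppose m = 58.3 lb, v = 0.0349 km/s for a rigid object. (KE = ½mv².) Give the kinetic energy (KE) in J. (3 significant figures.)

KE is given directly by: KE = ½mv².
m = 58.3 lb = 26.44 kg; v = 0.0349 km/s = 34.90 m/s.
KE = 16105 J

16100 J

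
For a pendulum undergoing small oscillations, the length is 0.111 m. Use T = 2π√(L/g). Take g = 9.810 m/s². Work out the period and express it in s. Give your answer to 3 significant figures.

0.668 s

Directly: T = 2π√(L/g).
L = 0.111 m; g = 9.810 m/s².
T = 0.6684 s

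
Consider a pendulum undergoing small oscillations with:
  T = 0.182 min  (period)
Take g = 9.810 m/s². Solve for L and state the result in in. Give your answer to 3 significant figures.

Rearranging T = 2π√(L/g) for L: L = g·(T/2π)².
T = 0.182 min = 10.92 s; g = 9.810 m/s².
L = 29.63 m
29.63 m × (1 in / 0.02540 m) = 1167 in

1170 in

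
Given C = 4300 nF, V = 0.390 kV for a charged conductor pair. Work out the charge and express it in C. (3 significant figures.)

Solving C = Q/V for Q: Q = CV.
C = 4300 nF = 4.300×10^-6 F; V = 0.390 kV = 390.0 V.
Q = 0.001677 C

0.00168 C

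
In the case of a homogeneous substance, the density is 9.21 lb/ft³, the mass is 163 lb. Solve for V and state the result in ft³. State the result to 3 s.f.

17.7 ft³

Rearranging ρ = m/V for V: V = m/ρ.
ρ = 9.21 lb/ft³ = 147.5 kg/m³; m = 163 lb = 73.94 kg.
V = 0.5012 m³
0.5012 m³ × (1 ft³ / 0.02832 m³) = 17.70 ft³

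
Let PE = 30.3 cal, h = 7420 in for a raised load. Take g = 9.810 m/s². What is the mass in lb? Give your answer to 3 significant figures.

0.151 lb

Solving PE = m·g·h for m: m = PE/(g·h).
PE = 30.3 cal = 126.8 J; h = 7420 in = 188.5 m; g = 9.810 m/s².
m = 0.06857 kg
0.06857 kg × (1 lb / 0.4536 kg) = 0.1512 lb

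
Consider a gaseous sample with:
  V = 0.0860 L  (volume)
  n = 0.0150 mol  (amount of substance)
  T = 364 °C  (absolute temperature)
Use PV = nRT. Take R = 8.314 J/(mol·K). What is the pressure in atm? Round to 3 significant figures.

Directly: P = nRT/V.
V = 0.0860 L = 8.600×10^-5 m³; n = 0.0150 mol; T = 364 °C = 637.1 K; R = 8.314 J/(mol·K).
P = 9.239×10^5 Pa
9.239×10^5 Pa × (1 atm / 1.013×10^5 Pa) = 9.119 atm

9.12 atm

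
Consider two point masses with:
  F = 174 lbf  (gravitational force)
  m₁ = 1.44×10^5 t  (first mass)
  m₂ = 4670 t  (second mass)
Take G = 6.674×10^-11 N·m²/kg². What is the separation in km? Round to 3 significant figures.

Solving F = G·m₁·m₂/r² for r: r = √(G·m₁m₂/F).
F = 174 lbf = 774.0 N; m₁ = 1.44×10^5 t = 1.440×10^8 kg; m₂ = 4670 t = 4.670×10^6 kg; G = 6.674×10^-11 N·m²/kg².
r = 7.615 m
7.615 m × (1 km / 1000 m) = 0.007615 km

0.00761 km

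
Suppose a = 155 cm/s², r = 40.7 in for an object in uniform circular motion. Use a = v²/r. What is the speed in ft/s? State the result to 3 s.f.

4.15 ft/s

Rearranging: v = √(a·r).
a = 155 cm/s² = 1.550 m/s²; r = 40.7 in = 1.034 m.
v = 1.266 m/s
1.266 m/s × (1 ft/s / 0.3048 m/s) = 4.153 ft/s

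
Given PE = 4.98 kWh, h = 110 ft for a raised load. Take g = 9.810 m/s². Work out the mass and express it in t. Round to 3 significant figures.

54.5 t

Rearranging: m = PE/(g·h).
PE = 4.98 kWh = 1.793×10^7 J; h = 110 ft = 33.53 m; g = 9.810 m/s².
m = 54507 kg
54507 kg × (1 t / 1000 kg) = 54.51 t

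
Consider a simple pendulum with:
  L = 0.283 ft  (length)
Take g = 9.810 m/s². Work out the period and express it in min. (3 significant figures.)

0.00982 min

T is given directly by: T = 2π√(L/g).
L = 0.283 ft = 0.08626 m; g = 9.810 m/s².
T = 0.5892 s
0.5892 s × (1 min / 60.00 s) = 0.009820 min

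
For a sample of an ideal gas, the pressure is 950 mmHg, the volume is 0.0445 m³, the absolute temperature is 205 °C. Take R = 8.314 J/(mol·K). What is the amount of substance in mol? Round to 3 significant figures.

1.42 mol

Solving PV = nRT for n: n = PV/(RT).
P = 950 mmHg = 1.267×10^5 Pa; V = 0.0445 m³; T = 205 °C = 478.1 K; R = 8.314 J/(mol·K).
n = 1.418 mol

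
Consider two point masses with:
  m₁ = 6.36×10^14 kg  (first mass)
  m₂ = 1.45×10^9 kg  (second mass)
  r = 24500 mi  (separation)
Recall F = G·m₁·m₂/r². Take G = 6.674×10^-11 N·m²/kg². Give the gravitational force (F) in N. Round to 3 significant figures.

0.0396 N

F is given directly by: F = Gm₁m₂/r².
m₁ = 6.36×10^14 kg; m₂ = 1.45×10^9 kg; r = 24500 mi = 3.943×10^7 m; G = 6.674×10^-11 N·m²/kg².
F = 0.03959 N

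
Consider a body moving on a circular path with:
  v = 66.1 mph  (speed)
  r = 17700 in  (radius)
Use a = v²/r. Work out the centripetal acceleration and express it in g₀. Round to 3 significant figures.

0.198 g₀

a is given directly by: a = v²/r.
v = 66.1 mph = 29.55 m/s; r = 17700 in = 449.6 m.
a = 1.942 m/s²
1.942 m/s² × (1 g₀ / 9.807 m/s²) = 0.1980 g₀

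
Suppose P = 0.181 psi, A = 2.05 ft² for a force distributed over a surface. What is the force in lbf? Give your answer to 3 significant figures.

Rearranging: F = P·A.
P = 0.181 psi = 1248 Pa; A = 2.05 ft² = 0.1905 m².
F = 237.7 N  (the unit combination reduces to kg·m/s² = N)
237.7 N × (1 lbf / 4.448 N) = 53.43 lbf

53.4 lbf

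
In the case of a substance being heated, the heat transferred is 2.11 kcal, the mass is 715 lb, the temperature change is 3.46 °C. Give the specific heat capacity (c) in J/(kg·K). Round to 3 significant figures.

7.87 J/(kg·K)

Rearranging Q = m·c·ΔT for c: c = Q/(m·ΔT).
Q = 2.11 kcal = 8828 J; m = 715 lb = 324.3 kg; ΔT = 3.46 °C = 3.460 K.
c = 7.867 J/(kg·K)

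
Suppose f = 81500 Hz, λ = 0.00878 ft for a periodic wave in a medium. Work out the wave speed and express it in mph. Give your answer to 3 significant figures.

488 mph

v is given directly by: v = fλ.
f = 81500 Hz; λ = 0.00878 ft = 0.002676 m.
v = 218.1 m/s
218.1 m/s × (1 mph / 0.4470 m/s) = 487.9 mph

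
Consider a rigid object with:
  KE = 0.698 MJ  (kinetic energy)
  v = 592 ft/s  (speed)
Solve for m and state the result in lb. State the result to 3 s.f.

Rearranging: m = 2·KE/v².
KE = 0.698 MJ = 6.980×10^5 J; v = 592 ft/s = 180.4 m/s.
m = 42.88 kg
42.88 kg × (1 lb / 0.4536 kg) = 94.52 lb

94.5 lb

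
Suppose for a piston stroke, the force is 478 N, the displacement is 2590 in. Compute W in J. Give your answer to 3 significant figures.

31400 J

Directly: W = F·d.
F = 478 N; d = 2590 in = 65.79 m.
W = 31446 J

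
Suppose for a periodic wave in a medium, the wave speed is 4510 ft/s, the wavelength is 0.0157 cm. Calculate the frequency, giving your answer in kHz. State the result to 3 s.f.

Rearranging: f = v/λ.
v = 4510 ft/s = 1375 m/s; λ = 0.0157 cm = 1.570×10^-4 m.
f = 8.756×10^6 Hz
8.756×10^6 Hz × (1 kHz / 1000 Hz) = 8756 kHz

8760 kHz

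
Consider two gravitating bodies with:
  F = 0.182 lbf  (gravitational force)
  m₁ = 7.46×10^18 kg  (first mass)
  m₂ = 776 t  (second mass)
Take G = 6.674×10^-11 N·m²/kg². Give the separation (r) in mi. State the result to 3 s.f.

From Newton's law of gravitation: r = √(G·m₁m₂/F).
F = 0.182 lbf = 0.8096 N; m₁ = 7.46×10^18 kg; m₂ = 776 t = 7.760×10^5 kg; G = 6.674×10^-11 N·m²/kg².
r = 2.185×10^7 m
2.185×10^7 m × (1 mi / 1609 m) = 13574 mi

13600 mi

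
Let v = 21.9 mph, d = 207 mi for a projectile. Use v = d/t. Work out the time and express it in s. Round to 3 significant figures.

Solving v = d/t for t: t = d/v.
v = 21.9 mph = 9.790 m/s; d = 207 mi = 3.331×10^5 m.
t = 34027 s

34000 s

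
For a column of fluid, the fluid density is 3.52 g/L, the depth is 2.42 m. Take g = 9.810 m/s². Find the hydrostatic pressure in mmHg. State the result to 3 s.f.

P is given directly by: P = ρgh.
ρ = 3.52 g/L = 3.520 kg/m³; h = 2.42 m; g = 9.810 m/s².
P = 83.57 Pa
83.57 Pa × (1 mmHg / 133.3 Pa) = 0.6268 mmHg

0.627 mmHg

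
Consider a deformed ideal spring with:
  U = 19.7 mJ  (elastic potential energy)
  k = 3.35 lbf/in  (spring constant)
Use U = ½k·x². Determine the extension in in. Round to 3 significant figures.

Solving U = ½k·x² for x: x = √(2U/k).
U = 19.7 mJ = 0.01970 J; k = 3.35 lbf/in = 586.7 N/m.
x = 0.008195 m
0.008195 m × (1 in / 0.02540 m) = 0.3226 in

0.323 in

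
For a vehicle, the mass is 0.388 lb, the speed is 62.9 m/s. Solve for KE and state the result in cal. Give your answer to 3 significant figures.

KE is given directly by: KE = ½mv².
m = 0.388 lb = 0.1760 kg; v = 62.9 m/s.
KE = 348.2 J
348.2 J × (1 cal / 4.184 J) = 83.21 cal

83.2 cal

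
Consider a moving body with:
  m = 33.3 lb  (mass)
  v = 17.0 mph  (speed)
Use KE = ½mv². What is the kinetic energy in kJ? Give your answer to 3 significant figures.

Directly: KE = ½mv².
m = 33.3 lb = 15.10 kg; v = 17.0 mph = 7.600 m/s.
KE = 436.2 J
436.2 J × (1 kJ / 1000 J) = 0.4362 kJ

0.436 kJ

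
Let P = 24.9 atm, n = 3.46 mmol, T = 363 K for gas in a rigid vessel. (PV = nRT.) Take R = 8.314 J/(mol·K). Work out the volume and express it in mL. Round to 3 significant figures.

From the ideal-gas law: V = nRT/P.
P = 24.9 atm = 2.523×10^6 Pa; n = 3.46 mmol = 0.003460 mol; T = 363 K; R = 8.314 J/(mol·K).
V = 4.139×10^-6 m³
4.139×10^-6 m³ × (1 mL / 1.000×10^-6 m³) = 4.139 mL

4.14 mL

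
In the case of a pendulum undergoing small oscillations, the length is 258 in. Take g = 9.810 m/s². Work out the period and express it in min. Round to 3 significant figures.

0.0856 min

Directly: T = 2π√(L/g).
L = 258 in = 6.553 m; g = 9.810 m/s².
T = 5.135 s
5.135 s × (1 min / 60.00 s) = 0.08559 min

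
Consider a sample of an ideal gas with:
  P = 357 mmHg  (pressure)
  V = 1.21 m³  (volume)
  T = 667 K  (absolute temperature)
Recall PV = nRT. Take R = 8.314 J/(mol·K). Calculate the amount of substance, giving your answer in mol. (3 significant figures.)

10.4 mol

From the ideal-gas law: n = PV/(RT).
P = 357 mmHg = 47596 Pa; V = 1.21 m³; T = 667 K; R = 8.314 J/(mol·K).
n = 10.39 mol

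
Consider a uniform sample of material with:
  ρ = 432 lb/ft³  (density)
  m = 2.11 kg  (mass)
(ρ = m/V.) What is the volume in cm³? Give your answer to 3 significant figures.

Rearranging: V = m/ρ.
ρ = 432 lb/ft³ = 6920 kg/m³; m = 2.11 kg.
V = 3.049×10^-4 m³
3.049×10^-4 m³ × (1 cm³ / 1.000×10^-6 m³) = 304.9 cm³

305 cm³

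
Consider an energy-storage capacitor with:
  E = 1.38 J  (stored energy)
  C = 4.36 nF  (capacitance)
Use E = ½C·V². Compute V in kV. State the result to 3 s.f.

25.2 kV

Rearranging E = ½C·V² for V: V = √(2E/C).
E = 1.38 J; C = 4.36 nF = 4.360×10^-9 F.
V = 25160 V  (the unit combination reduces to kg·m²/(A·s³) = V)
25160 V × (1 kV / 1000 V) = 25.16 kV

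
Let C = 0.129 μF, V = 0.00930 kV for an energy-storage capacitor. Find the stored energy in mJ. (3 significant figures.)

0.00558 mJ

Directly: E = ½CV².
C = 0.129 μF = 1.290×10^-7 F; V = 0.00930 kV = 9.300 V.
E = 5.579×10^-6 J  (the unit combination reduces to kg·m²/s² = J)
5.579×10^-6 J × (1 mJ / 0.001000 J) = 0.005579 mJ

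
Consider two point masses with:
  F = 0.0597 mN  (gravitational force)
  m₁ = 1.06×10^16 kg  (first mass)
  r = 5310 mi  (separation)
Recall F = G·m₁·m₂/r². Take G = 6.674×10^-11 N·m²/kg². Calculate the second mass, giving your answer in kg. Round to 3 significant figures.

Rearranging: m₂ = F·r²/(G·m₁).
F = 0.0597 mN = 5.970×10^-5 N; m₁ = 1.06×10^16 kg; r = 5310 mi = 8.546×10^6 m; G = 6.674×10^-11 N·m²/kg².
m₂ = 6163 kg

6160 kg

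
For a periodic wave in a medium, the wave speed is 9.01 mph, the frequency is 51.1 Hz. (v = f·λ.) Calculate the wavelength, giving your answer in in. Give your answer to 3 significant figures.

Rearranging v = f·λ for λ: λ = v/f.
v = 9.01 mph = 4.028 m/s; f = 51.1 Hz.
λ = 0.07882 m
0.07882 m × (1 in / 0.02540 m) = 3.103 in

3.10 in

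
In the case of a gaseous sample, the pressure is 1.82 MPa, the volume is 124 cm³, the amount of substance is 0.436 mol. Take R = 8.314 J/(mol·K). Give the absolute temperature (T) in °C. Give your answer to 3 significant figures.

Rearranging: T = PV/(nR).
P = 1.82 MPa = 1.820×10^6 Pa; V = 124 cm³ = 1.240×10^-4 m³; n = 0.436 mol; R = 8.314 J/(mol·K).
T = 62.26 K
62.26 K − 273.15 = -210.9 °C

-211 °C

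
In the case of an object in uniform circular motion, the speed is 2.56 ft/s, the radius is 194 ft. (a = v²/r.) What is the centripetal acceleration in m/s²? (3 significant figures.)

0.0103 m/s²

Directly: a = v²/r.
v = 2.56 ft/s = 0.7803 m/s; r = 194 ft = 59.13 m.
a = 0.01030 m/s²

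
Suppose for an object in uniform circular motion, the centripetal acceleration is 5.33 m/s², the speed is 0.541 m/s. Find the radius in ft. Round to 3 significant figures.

0.180 ft

Rearranging a = v²/r for r: r = v²/a.
a = 5.33 m/s²; v = 0.541 m/s.
r = 0.05491 m
0.05491 m × (1 ft / 0.3048 m) = 0.1802 ft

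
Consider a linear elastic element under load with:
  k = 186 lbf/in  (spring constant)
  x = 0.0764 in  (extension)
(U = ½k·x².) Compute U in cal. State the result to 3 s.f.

0.0147 cal

U is given directly by: U = ½kx².
k = 186 lbf/in = 32574 N/m; x = 0.0764 in = 0.001941 m.
U = 0.06133 J
0.06133 J × (1 cal / 4.184 J) = 0.01466 cal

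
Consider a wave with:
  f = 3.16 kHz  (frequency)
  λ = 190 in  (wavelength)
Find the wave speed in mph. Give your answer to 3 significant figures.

34100 mph

v is given directly by: v = fλ.
f = 3.16 kHz = 3160 Hz; λ = 190 in = 4.826 m.
v = 15250 m/s
15250 m/s × (1 mph / 0.4470 m/s) = 34114 mph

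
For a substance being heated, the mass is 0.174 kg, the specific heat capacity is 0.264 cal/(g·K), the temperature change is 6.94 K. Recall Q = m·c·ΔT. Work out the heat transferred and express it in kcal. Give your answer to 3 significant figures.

0.319 kcal

Q is given directly by: Q = mcΔT.
m = 0.174 kg; c = 0.264 cal/(g·K) = 1105 J/(kg·K); ΔT = 6.94 K.
Q = 1334 J
1334 J × (1 kcal / 4184 J) = 0.3188 kcal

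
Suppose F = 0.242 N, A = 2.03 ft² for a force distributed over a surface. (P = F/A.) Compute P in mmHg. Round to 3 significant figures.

P is given directly by: P = F/A.
F = 0.242 N; A = 2.03 ft² = 0.1886 m².
P = 1.283 Pa
1.283 Pa × (1 mmHg / 133.3 Pa) = 0.009625 mmHg

0.00962 mmHg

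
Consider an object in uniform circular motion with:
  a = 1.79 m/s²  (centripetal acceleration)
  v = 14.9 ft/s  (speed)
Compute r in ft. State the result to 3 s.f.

Solving a = v²/r for r: r = v²/a.
a = 1.79 m/s²; v = 14.9 ft/s = 4.542 m/s.
r = 11.52 m
11.52 m × (1 ft / 0.3048 m) = 37.80 ft

37.8 ft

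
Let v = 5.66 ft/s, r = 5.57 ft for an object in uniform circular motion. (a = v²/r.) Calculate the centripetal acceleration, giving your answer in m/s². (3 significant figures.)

1.75 m/s²

a is given directly by: a = v²/r.
v = 5.66 ft/s = 1.725 m/s; r = 5.57 ft = 1.698 m.
a = 1.753 m/s²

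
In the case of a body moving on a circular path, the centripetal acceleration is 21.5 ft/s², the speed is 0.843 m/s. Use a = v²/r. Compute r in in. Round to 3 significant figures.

Solving a = v²/r for r: r = v²/a.
a = 21.5 ft/s² = 6.553 m/s²; v = 0.843 m/s.
r = 0.1084 m
0.1084 m × (1 in / 0.02540 m) = 4.269 in

4.27 in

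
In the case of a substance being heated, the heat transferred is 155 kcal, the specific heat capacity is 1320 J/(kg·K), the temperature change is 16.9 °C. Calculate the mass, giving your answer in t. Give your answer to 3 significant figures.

Rearranging: m = Q/(c·ΔT).
Q = 155 kcal = 6.485×10^5 J; c = 1320 J/(kg·K); ΔT = 16.9 °C = 16.90 K.
m = 29.07 kg
29.07 kg × (1 t / 1000 kg) = 0.02907 t

0.0291 t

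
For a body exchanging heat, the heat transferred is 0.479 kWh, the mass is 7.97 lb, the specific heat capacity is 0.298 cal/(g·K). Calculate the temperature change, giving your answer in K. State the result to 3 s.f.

383 K

Rearranging Q = m·c·ΔT for ΔT: ΔT = Q/(m·c).
Q = 0.479 kWh = 1.724×10^6 J; m = 7.97 lb = 3.615 kg; c = 0.298 cal/(g·K) = 1247 J/(kg·K).
ΔT = 382.6 K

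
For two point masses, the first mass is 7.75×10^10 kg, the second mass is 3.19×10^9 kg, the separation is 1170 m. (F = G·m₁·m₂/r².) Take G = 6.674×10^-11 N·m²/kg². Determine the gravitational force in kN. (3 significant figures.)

From Newton's law of gravitation: F = Gm₁m₂/r².
m₁ = 7.75×10^10 kg; m₂ = 3.19×10^9 kg; r = 1170 m; G = 6.674×10^-11 N·m²/kg².
F = 12053 N  (the unit combination reduces to kg·m/s² = N)
12053 N × (1 kN / 1000 N) = 12.05 kN

12.1 kN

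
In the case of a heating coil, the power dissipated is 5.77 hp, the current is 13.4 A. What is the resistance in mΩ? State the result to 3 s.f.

24000 mΩ

Rearranging P = I²R for R: R = P/I².
P = 5.77 hp = 4303 W; I = 13.4 A.
R = 23.96 Ω
23.96 Ω × (1 mΩ / 0.001000 Ω) = 23962 mΩ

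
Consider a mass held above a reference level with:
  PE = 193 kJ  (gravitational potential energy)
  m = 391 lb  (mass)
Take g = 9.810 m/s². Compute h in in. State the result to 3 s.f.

Rearranging PE = m·g·h for h: h = PE/(m·g).
PE = 193 kJ = 1.930×10^5 J; m = 391 lb = 177.4 kg; g = 9.810 m/s².
h = 110.9 m
110.9 m × (1 in / 0.02540 m) = 4367 in

4370 in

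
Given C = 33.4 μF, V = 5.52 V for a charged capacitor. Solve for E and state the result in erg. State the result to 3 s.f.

E is given directly by: E = ½CV².
C = 33.4 μF = 3.340×10^-5 F; V = 5.52 V.
E = 5.089×10^-4 J  (the unit combination reduces to kg·m²/s² = J)
5.089×10^-4 J × (1 erg / 1.000×10^-7 J) = 5089 erg

5090 erg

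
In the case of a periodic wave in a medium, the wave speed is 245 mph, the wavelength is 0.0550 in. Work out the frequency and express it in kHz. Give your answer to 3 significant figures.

Solving v = f·λ for f: f = v/λ.
v = 245 mph = 109.5 m/s; λ = 0.0550 in = 0.001397 m.
f = 78400 Hz
78400 Hz × (1 kHz / 1000 Hz) = 78.40 kHz

78.4 kHz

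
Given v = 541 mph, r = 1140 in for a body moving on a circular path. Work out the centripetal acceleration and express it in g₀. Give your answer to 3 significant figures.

a is given directly by: a = v²/r.
v = 541 mph = 241.8 m/s; r = 1140 in = 28.96 m.
a = 2020 m/s²
2020 m/s² × (1 g₀ / 9.807 m/s²) = 206.0 g₀

206 g₀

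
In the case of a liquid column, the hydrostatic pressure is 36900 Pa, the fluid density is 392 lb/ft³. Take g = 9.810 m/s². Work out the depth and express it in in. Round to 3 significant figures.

23.6 in

Solving P = ρ·g·h for h: h = P/(ρ·g).
P = 36900 Pa; ρ = 392 lb/ft³ = 6279 kg/m³; g = 9.810 m/s².
h = 0.5990 m
0.5990 m × (1 in / 0.02540 m) = 23.58 in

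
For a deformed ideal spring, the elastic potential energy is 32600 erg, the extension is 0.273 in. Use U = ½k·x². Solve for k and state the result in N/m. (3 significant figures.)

Rearranging: k = 2U/x².
U = 32600 erg = 0.003260 J; x = 0.273 in = 0.006934 m.
k = 135.6 N/m

136 N/m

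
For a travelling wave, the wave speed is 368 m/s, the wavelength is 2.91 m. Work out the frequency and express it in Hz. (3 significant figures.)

Rearranging v = f·λ for f: f = v/λ.
v = 368 m/s; λ = 2.91 m.
f = 126.5 Hz

126 Hz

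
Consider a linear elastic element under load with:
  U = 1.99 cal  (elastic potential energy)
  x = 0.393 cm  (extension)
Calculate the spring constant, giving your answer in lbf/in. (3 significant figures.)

Solving U = ½k·x² for k: k = 2U/x².
U = 1.99 cal = 8.326 J; x = 0.393 cm = 0.003930 m.
k = 1.078×10^6 N/m
1.078×10^6 N/m × (1 lbf/in / 175.1 N/m) = 6157 lbf/in

6160 lbf/in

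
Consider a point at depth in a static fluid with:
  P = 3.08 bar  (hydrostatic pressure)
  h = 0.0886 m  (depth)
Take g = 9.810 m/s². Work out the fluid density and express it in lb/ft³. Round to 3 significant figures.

22100 lb/ft³

Solving P = ρ·g·h for ρ: ρ = P/(g·h).
P = 3.08 bar = 3.080×10^5 Pa; h = 0.0886 m; g = 9.810 m/s².
ρ = 3.544×10^5 kg/m³
3.544×10^5 kg/m³ × (1 lb/ft³ / 16.02 kg/m³) = 22122 lb/ft³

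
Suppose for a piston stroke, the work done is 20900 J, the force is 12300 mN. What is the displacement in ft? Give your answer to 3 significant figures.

5570 ft

Rearranging W = F·d for d: d = W/F.
W = 20900 J; F = 12300 mN = 12.30 N.
d = 1699 m
1699 m × (1 ft / 0.3048 m) = 5575 ft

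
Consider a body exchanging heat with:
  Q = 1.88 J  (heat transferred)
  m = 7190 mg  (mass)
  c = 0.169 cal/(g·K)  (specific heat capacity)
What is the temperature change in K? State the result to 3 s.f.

Solving Q = m·c·ΔT for ΔT: ΔT = Q/(m·c).
Q = 1.88 J; m = 7190 mg = 0.007190 kg; c = 0.169 cal/(g·K) = 707.1 J/(kg·K).
ΔT = 0.3698 K

0.370 K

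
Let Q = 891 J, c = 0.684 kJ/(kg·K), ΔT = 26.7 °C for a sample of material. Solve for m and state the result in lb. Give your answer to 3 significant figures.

Solving Q = m·c·ΔT for m: m = Q/(c·ΔT).
Q = 891 J; c = 0.684 kJ/(kg·K) = 684.0 J/(kg·K); ΔT = 26.7 °C = 26.70 K.
m = 0.04879 kg
0.04879 kg × (1 lb / 0.4536 kg) = 0.1076 lb

0.108 lb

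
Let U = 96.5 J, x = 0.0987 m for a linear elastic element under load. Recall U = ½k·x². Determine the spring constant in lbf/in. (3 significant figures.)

113 lbf/in

Solving U = ½k·x² for k: k = 2U/x².
U = 96.5 J; x = 0.0987 m.
k = 19812 N/m
19812 N/m × (1 lbf/in / 175.1 N/m) = 113.1 lbf/in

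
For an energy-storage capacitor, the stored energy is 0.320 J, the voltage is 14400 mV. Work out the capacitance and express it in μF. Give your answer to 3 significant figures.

Solving E = ½C·V² for C: C = 2E/V².
E = 0.320 J; V = 14400 mV = 14.40 V.
C = 0.003086 F
0.003086 F × (1 μF / 1.000×10^-6 F) = 3086 μF

3090 μF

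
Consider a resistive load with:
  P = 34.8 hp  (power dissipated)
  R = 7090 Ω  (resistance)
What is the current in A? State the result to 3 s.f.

Rearranging: I = √(P/R).
P = 34.8 hp = 25950 W; R = 7090 Ω.
I = 1.913 A

1.91 A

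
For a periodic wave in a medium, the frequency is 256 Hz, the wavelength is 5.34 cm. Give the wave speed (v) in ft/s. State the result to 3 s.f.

44.9 ft/s

Directly: v = fλ.
f = 256 Hz; λ = 5.34 cm = 0.05340 m.
v = 13.67 m/s
13.67 m/s × (1 ft/s / 0.3048 m/s) = 44.85 ft/s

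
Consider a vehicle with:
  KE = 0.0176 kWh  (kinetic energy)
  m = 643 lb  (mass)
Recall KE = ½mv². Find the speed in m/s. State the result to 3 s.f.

20.8 m/s

Rearranging KE = ½mv² for v: v = √(2·KE/m).
KE = 0.0176 kWh = 63360 J; m = 643 lb = 291.7 kg.
v = 20.84 m/s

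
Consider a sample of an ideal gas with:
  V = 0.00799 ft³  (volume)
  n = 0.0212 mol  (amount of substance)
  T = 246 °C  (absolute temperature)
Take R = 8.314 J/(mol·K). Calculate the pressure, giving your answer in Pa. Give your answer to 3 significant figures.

P is given directly by: P = nRT/V.
V = 0.00799 ft³ = 2.263×10^-4 m³; n = 0.0212 mol; T = 246 °C = 519.1 K; R = 8.314 J/(mol·K).
P = 4.044×10^5 Pa  (the unit combination reduces to kg/(m·s²) = Pa)

4.04×10^5 Pa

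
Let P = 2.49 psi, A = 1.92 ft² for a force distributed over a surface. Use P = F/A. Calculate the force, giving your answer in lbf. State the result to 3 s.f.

Solving P = F/A for F: F = P·A.
P = 2.49 psi = 17168 Pa; A = 1.92 ft² = 0.1784 m².
F = 3062 N
3062 N × (1 lbf / 4.448 N) = 688.4 lbf

688 lbf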